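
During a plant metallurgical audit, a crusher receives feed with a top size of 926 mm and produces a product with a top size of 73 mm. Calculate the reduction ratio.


Reduction ratio = feed size / product size
= 926 / 73
= 12.6849

12.6849


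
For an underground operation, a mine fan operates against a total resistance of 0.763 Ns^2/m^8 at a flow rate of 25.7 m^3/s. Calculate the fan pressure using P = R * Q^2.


Compute Q^2:
Q^2 = 25.7^2 = 660.49
Compute pressure:
P = R * Q^2 = 0.763 * 660.49
= 503.9539 Pa

503.9539 Pa


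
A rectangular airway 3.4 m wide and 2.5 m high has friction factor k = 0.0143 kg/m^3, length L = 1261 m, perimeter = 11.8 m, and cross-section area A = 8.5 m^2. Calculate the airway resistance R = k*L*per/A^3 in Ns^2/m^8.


Compute the numerator:
k * L * per = 0.0143 * 1261 * 11.8
= 212.78114
Compute the denominator:
A^3 = 8.5^3 = 614.125
Resistance:
R = 212.78114 / 614.125
= 0.3465 Ns^2/m^8

0.3465 Ns^2/m^8


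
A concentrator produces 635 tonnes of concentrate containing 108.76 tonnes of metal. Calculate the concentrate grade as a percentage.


17.1276%

Grade = (metal in concentrate / concentrate mass) * 100
= (108.76 / 635) * 100
= 0.1712755906 * 100
= 17.1276%


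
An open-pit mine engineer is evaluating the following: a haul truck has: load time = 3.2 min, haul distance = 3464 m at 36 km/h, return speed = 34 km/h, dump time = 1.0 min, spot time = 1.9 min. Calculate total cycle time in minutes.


17.9863 min

Convert haul speed to m/min: 36 * 1000/60 = 600 m/min
Haul time = 3464 / 600 = 5.773333333 min
Convert return speed to m/min: 34 * 1000/60 = 566.6666667 m/min
Return time = 3464 / 566.6666667 = 6.112941176 min
Total cycle time:
= 3.2 + 5.773333333 + 1.0 + 6.112941176 + 1.9
= 17.9863 min


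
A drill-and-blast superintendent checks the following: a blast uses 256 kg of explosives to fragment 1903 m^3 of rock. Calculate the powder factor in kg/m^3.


Powder factor = explosive mass / rock volume
= 256 / 1903
= 0.1345 kg/m^3

0.1345 kg/m^3


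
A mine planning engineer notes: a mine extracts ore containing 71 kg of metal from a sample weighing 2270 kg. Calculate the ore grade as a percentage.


3.1278%

Ore grade = (metal mass / ore mass) * 100
= (71 / 2270) * 100
= 0.03127753304 * 100
= 3.1278%


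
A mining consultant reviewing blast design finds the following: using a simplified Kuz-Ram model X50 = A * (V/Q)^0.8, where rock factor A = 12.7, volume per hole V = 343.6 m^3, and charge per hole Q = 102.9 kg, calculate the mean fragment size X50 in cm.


33.3207 cm

Compute V/Q:
V/Q = 343.6 / 102.9 = 3.339164237
Raise to the power 0.8:
(V/Q)^0.8 = 3.339164237^0.8 = 2.623676131
Multiply by A:
X50 = 12.7 * 2.623676131
= 33.3207 cm


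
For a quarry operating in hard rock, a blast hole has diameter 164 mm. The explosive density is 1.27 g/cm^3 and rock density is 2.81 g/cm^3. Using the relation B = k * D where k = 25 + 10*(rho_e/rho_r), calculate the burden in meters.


First, compute k:
rho_e / rho_r = 1.27 / 2.81 = 0.4519572954
k = 25 + 10 * 0.4519572954 = 29.51957295
Then, compute burden:
B = k * D / 1000 = 29.51957295 * 164 / 1000
= 4841.209964 / 1000
= 4.8412 m

4.8412 m


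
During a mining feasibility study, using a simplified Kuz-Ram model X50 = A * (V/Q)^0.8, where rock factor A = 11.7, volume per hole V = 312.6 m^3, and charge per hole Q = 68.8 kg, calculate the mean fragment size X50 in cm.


39.2741 cm

Compute V/Q:
V/Q = 312.6 / 68.8 = 4.543604651
Raise to the power 0.8:
(V/Q)^0.8 = 4.543604651^0.8 = 3.356761059
Multiply by A:
X50 = 11.7 * 3.356761059
= 39.2741 cm


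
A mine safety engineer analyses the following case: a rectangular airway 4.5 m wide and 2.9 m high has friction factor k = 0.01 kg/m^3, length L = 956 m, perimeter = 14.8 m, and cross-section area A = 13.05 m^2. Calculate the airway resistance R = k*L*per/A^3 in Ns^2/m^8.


0.0637 Ns^2/m^8

Compute the numerator:
k * L * per = 0.01 * 956 * 14.8
= 141.488
Compute the denominator:
A^3 = 13.05^3 = 2222.447625
Resistance:
R = 141.488 / 2222.447625
= 0.0637 Ns^2/m^8


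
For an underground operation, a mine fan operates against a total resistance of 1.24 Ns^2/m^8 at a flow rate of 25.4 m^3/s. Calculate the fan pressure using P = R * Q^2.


799.9984 Pa

Compute Q^2:
Q^2 = 25.4^2 = 645.16
Compute pressure:
P = R * Q^2 = 1.24 * 645.16
= 799.9984 Pa


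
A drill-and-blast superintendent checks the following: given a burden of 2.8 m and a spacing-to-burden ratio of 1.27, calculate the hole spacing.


3.556 m

Spacing = burden * ratio
= 2.8 * 1.27
= 3.556 m


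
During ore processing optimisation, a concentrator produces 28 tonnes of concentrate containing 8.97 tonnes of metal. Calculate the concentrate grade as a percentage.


Grade = (metal in concentrate / concentrate mass) * 100
= (8.97 / 28) * 100
= 0.3203571429 * 100
= 32.0357%

32.0357%


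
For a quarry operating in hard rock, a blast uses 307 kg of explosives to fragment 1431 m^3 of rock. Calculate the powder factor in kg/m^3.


Powder factor = explosive mass / rock volume
= 307 / 1431
= 0.2145 kg/m^3

0.2145 kg/m^3


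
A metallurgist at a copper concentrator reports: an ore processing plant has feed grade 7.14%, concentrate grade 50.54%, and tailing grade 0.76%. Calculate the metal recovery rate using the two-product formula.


90.72%

Using the two-product formula:
R = 100 * c * (f - t) / (f * (c - t))
Numerator = 100 * 50.54 * (7.14 - 0.76)
= 100 * 50.54 * 6.38
= 32244.52
Denominator = 7.14 * (50.54 - 0.76)
= 7.14 * 49.78
= 355.4292
R = 32244.52 / 355.4292
= 90.72%


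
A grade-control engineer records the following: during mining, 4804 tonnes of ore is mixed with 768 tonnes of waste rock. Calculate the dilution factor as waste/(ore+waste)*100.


Total material = ore + waste
= 4804 + 768 = 5572 tonnes
Dilution = waste / total * 100
= 768 / 5572 * 100
= 0.1378320172 * 100
= 13.7832%

13.7832%


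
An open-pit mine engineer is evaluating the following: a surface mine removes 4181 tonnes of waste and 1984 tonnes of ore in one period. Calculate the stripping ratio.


Stripping ratio = waste tonnage / ore tonnage
= 4181 / 1984
= 2.1074

2.1074


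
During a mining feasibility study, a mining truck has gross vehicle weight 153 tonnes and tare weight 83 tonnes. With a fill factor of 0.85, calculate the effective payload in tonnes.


Maximum payload = gross - tare
= 153 - 83 = 70 tonnes
Effective payload = max payload * fill factor
= 70 * 0.85
= 59.5 tonnes

59.5 tonnes


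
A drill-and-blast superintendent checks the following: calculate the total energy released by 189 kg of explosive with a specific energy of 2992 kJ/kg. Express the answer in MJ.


Energy = mass * specific_energy / 1000
= 189 * 2992 / 1000
= 565488 / 1000
= 565.488 MJ

565.488 MJ


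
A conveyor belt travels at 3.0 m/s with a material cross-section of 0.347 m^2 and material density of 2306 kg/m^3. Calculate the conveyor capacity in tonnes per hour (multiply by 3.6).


8641.9656 t/h

Volumetric flow = speed * area
= 3.0 * 0.347 = 1.041 m^3/s
Mass flow = volumetric * density
= 1.041 * 2306 = 2400.546 kg/s
Convert to t/h: multiply by 3.6
Capacity = 2400.546 * 3.6
= 8641.9656 t/h


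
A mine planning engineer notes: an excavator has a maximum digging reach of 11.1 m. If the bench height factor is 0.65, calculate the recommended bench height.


Bench height = reach * factor
= 11.1 * 0.65
= 7.215 m

7.215 m


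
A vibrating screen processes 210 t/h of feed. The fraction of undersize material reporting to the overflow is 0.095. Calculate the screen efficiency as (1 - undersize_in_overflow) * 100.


90.5%

Screen efficiency = (1 - fraction of undersize in overflow) * 100
= (1 - 0.095) * 100
= 0.905 * 100
= 90.5%


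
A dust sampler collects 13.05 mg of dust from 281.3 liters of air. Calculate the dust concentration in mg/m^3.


Convert liters to m^3: 1 m^3 = 1000 L
Concentration = mass / volume * 1000
= 13.05 / 281.3 * 1000
= 0.04639175258 * 1000
= 46.3918 mg/m^3

46.3918 mg/m^3


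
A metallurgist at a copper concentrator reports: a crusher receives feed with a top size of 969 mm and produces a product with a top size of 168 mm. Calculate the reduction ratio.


Reduction ratio = feed size / product size
= 969 / 168
= 5.7679

5.7679


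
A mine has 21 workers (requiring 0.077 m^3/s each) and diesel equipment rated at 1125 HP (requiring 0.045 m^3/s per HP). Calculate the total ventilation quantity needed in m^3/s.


52.242 m^3/s

Airflow for workers:
Q_people = 21 * 0.077 = 1.617 m^3/s
Airflow for diesel equipment:
Q_diesel = 1125 * 0.045 = 50.625 m^3/s
Total ventilation:
Q_total = 1.617 + 50.625
= 52.242 m^3/s


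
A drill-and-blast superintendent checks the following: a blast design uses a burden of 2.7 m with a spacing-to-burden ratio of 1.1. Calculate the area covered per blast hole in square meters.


First, find the spacing:
Spacing = burden * ratio = 2.7 * 1.1
= 2.97 m
Then, calculate the area:
Area = burden * spacing = 2.7 * 2.97
= 8.019 m^2

8.019 m^2


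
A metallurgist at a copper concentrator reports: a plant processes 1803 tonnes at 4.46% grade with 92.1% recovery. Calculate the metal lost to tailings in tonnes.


Total metal in feed:
= 1803 * 4.46 / 100 = 80.4138 tonnes
Metal recovered:
= 80.4138 * 92.1 / 100 = 74.0611098 tonnes
Metal lost to tailings:
= 80.4138 - 74.0611098
= 6.3527 tonnes

6.3527 tonnes


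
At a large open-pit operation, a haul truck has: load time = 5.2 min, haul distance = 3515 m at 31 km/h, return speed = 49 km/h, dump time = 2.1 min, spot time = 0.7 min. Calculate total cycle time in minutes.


Convert haul speed to m/min: 31 * 1000/60 = 516.6666667 m/min
Haul time = 3515 / 516.6666667 = 6.803225806 min
Convert return speed to m/min: 49 * 1000/60 = 816.6666667 m/min
Return time = 3515 / 816.6666667 = 4.304081633 min
Total cycle time:
= 5.2 + 6.803225806 + 2.1 + 4.304081633 + 0.7
= 19.1073 min

19.1073 min


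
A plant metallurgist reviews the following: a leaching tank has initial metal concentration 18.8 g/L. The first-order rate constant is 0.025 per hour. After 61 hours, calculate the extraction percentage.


78.2379%

Compute the exponent:
-k * t = -0.025 * 61 = -1.525
Remaining concentration:
C = 18.8 * exp(-1.525)
= 18.8 * 0.2176210569
= 4.091275869 g/L
Extracted = 18.8 - 4.091275869 = 14.70872413 g/L
Extraction % = 14.70872413 / 18.8 * 100
= 78.2379%


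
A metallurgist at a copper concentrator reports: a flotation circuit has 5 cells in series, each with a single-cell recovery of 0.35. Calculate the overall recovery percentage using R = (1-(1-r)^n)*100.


Complement of single-cell recovery:
1 - r = 1 - 0.35 = 0.65
Raise to power n:
(1 - r)^5 = 0.65^5 = 0.1160290625
Overall recovery:
R = (1 - 0.1160290625) * 100
= 88.3971%

88.3971%


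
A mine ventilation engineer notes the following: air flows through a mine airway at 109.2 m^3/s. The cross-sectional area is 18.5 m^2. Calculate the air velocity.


Velocity = flow rate / cross-sectional area
= 109.2 / 18.5
= 5.9027 m/s

5.9027 m/s


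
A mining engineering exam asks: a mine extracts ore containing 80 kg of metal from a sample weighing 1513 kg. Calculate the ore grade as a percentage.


5.2875%

Ore grade = (metal mass / ore mass) * 100
= (80 / 1513) * 100
= 0.05287508262 * 100
= 5.2875%


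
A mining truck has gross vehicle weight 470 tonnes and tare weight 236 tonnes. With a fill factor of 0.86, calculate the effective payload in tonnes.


Maximum payload = gross - tare
= 470 - 236 = 234 tonnes
Effective payload = max payload * fill factor
= 234 * 0.86
= 201.24 tonnes

201.24 tonnes


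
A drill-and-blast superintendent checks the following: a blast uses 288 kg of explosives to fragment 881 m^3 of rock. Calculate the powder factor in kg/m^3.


0.3269 kg/m^3

Powder factor = explosive mass / rock volume
= 288 / 881
= 0.3269 kg/m^3


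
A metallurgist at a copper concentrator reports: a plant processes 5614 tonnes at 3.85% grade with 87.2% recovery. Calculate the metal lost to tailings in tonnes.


27.6658 tonnes

Total metal in feed:
= 5614 * 3.85 / 100 = 216.139 tonnes
Metal recovered:
= 216.139 * 87.2 / 100 = 188.473208 tonnes
Metal lost to tailings:
= 216.139 - 188.473208
= 27.6658 tonnes


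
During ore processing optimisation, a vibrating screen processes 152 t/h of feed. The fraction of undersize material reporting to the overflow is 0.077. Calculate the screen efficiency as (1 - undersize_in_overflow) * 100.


Screen efficiency = (1 - fraction of undersize in overflow) * 100
= (1 - 0.077) * 100
= 0.923 * 100
= 92.3%

92.3%


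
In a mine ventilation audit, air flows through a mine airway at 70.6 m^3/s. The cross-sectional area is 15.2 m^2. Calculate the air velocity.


Velocity = flow rate / cross-sectional area
= 70.6 / 15.2
= 4.6447 m/s

4.6447 m/s


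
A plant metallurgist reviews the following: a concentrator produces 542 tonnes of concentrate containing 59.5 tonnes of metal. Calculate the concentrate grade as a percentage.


Grade = (metal in concentrate / concentrate mass) * 100
= (59.5 / 542) * 100
= 0.1097785978 * 100
= 10.9779%

10.9779%


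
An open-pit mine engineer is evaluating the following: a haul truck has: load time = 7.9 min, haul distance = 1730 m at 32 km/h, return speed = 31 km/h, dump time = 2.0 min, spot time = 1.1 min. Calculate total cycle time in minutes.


17.5921 min

Convert haul speed to m/min: 32 * 1000/60 = 533.3333333 m/min
Haul time = 1730 / 533.3333333 = 3.24375 min
Convert return speed to m/min: 31 * 1000/60 = 516.6666667 m/min
Return time = 1730 / 516.6666667 = 3.348387097 min
Total cycle time:
= 7.9 + 3.24375 + 2.0 + 3.348387097 + 1.1
= 17.5921 min


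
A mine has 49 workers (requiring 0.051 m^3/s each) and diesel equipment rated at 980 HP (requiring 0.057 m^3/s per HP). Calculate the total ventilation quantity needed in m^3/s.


58.359 m^3/s

Airflow for workers:
Q_people = 49 * 0.051 = 2.499 m^3/s
Airflow for diesel equipment:
Q_diesel = 980 * 0.057 = 55.86 m^3/s
Total ventilation:
Q_total = 2.499 + 55.86
= 58.359 m^3/s


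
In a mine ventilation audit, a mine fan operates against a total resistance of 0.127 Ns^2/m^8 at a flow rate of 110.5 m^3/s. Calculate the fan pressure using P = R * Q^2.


Compute Q^2:
Q^2 = 110.5^2 = 12210.25
Compute pressure:
P = R * Q^2 = 0.127 * 12210.25
= 1550.7018 Pa

1550.7018 Pa


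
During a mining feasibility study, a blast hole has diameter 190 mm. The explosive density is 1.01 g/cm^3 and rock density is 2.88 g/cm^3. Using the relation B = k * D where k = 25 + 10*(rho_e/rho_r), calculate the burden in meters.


5.4163 m

First, compute k:
rho_e / rho_r = 1.01 / 2.88 = 0.3506944444
k = 25 + 10 * 0.3506944444 = 28.50694444
Then, compute burden:
B = k * D / 1000 = 28.50694444 * 190 / 1000
= 5416.319444 / 1000
= 5.4163 m


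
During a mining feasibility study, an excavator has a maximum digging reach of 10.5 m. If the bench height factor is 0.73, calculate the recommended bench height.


7.665 m

Bench height = reach * factor
= 10.5 * 0.73
= 7.665 m


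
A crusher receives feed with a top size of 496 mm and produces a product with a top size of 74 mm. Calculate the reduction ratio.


Reduction ratio = feed size / product size
= 496 / 74
= 6.7027

6.7027


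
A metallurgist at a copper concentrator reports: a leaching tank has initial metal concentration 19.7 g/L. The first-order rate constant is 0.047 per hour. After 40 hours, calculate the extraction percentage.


Compute the exponent:
-k * t = -0.047 * 40 = -1.88
Remaining concentration:
C = 19.7 * exp(-1.88)
= 19.7 * 0.1525901058
= 3.006025083 g/L
Extracted = 19.7 - 3.006025083 = 16.69397492 g/L
Extraction % = 16.69397492 / 19.7 * 100
= 84.741%

84.741%


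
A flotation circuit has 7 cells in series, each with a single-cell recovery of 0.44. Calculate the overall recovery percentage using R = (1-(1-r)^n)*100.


Complement of single-cell recovery:
1 - r = 1 - 0.44 = 0.56
Raise to power n:
(1 - r)^7 = 0.56^7 = 0.0172709485
Overall recovery:
R = (1 - 0.0172709485) * 100
= 98.2729%

98.2729%


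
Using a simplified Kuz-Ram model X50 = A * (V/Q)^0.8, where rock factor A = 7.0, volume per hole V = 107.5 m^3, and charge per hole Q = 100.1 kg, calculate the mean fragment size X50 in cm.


7.411 cm

Compute V/Q:
V/Q = 107.5 / 100.1 = 1.073926074
Raise to the power 0.8:
(V/Q)^0.8 = 1.073926074^0.8 = 1.05871608
Multiply by A:
X50 = 7.0 * 1.05871608
= 7.411 cm


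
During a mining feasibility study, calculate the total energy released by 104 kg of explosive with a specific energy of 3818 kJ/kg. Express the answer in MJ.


397.072 MJ

Energy = mass * specific_energy / 1000
= 104 * 3818 / 1000
= 397072 / 1000
= 397.072 MJ


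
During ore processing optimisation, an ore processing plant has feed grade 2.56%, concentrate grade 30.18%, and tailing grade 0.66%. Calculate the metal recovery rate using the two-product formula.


75.8781%

Using the two-product formula:
R = 100 * c * (f - t) / (f * (c - t))
Numerator = 100 * 30.18 * (2.56 - 0.66)
= 100 * 30.18 * 1.9
= 5734.2
Denominator = 2.56 * (30.18 - 0.66)
= 2.56 * 29.52
= 75.5712
R = 5734.2 / 75.5712
= 75.8781%


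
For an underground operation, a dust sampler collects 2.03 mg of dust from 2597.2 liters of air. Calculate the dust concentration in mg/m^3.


0.7816 mg/m^3

Convert liters to m^3: 1 m^3 = 1000 L
Concentration = mass / volume * 1000
= 2.03 / 2597.2 * 1000
= 0.0007816109657 * 1000
= 0.7816 mg/m^3


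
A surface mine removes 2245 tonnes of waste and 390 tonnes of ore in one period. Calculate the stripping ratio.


Stripping ratio = waste tonnage / ore tonnage
= 2245 / 390
= 5.7564

5.7564


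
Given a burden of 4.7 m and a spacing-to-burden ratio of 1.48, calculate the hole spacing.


6.956 m

Spacing = burden * ratio
= 4.7 * 1.48
= 6.956 m


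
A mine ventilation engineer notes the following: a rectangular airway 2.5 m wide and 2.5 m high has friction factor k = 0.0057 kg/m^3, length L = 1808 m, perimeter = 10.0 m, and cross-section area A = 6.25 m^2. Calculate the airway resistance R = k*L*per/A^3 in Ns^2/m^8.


Compute the numerator:
k * L * per = 0.0057 * 1808 * 10.0
= 103.056
Compute the denominator:
A^3 = 6.25^3 = 244.140625
Resistance:
R = 103.056 / 244.140625
= 0.4221 Ns^2/m^8

0.4221 Ns^2/m^8


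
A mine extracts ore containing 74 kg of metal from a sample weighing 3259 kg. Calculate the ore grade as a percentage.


2.2706%

Ore grade = (metal mass / ore mass) * 100
= (74 / 3259) * 100
= 0.02270635164 * 100
= 2.2706%


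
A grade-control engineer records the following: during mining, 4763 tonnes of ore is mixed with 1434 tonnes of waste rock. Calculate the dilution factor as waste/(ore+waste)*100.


23.1402%

Total material = ore + waste
= 4763 + 1434 = 6197 tonnes
Dilution = waste / total * 100
= 1434 / 6197 * 100
= 0.2314022914 * 100
= 23.1402%


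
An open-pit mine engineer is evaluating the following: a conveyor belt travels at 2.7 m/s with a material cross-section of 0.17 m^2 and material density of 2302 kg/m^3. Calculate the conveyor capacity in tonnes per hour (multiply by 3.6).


3803.8248 t/h

Volumetric flow = speed * area
= 2.7 * 0.17 = 0.459 m^3/s
Mass flow = volumetric * density
= 0.459 * 2302 = 1056.618 kg/s
Convert to t/h: multiply by 3.6
Capacity = 1056.618 * 3.6
= 3803.8248 t/h


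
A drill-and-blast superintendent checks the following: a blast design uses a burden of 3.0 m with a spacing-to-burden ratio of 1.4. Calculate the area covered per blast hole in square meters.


First, find the spacing:
Spacing = burden * ratio = 3.0 * 1.4
= 4.2 m
Then, calculate the area:
Area = burden * spacing = 3.0 * 4.2
= 12.6 m^2

12.6 m^2


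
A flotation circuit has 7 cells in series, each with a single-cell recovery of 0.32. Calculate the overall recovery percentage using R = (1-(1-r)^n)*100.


93.277%

Complement of single-cell recovery:
1 - r = 1 - 0.32 = 0.68
Raise to power n:
(1 - r)^7 = 0.68^7 = 0.06722988818
Overall recovery:
R = (1 - 0.06722988818) * 100
= 93.277%


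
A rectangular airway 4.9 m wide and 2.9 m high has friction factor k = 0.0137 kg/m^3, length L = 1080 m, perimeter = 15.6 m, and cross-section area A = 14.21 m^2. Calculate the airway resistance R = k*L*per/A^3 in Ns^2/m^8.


Compute the numerator:
k * L * per = 0.0137 * 1080 * 15.6
= 230.8176
Compute the denominator:
A^3 = 14.21^3 = 2869.341461
Resistance:
R = 230.8176 / 2869.341461
= 0.0804 Ns^2/m^8

0.0804 Ns^2/m^8


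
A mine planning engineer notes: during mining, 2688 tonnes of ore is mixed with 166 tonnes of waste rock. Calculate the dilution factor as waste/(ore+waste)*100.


Total material = ore + waste
= 2688 + 166 = 2854 tonnes
Dilution = waste / total * 100
= 166 / 2854 * 100
= 0.05816398038 * 100
= 5.8164%

5.8164%


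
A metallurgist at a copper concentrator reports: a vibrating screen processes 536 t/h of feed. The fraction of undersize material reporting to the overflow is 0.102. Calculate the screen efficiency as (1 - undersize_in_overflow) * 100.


89.8%

Screen efficiency = (1 - fraction of undersize in overflow) * 100
= (1 - 0.102) * 100
= 0.898 * 100
= 89.8%


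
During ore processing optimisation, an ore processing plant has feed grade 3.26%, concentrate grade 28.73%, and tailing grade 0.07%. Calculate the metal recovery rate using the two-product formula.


Using the two-product formula:
R = 100 * c * (f - t) / (f * (c - t))
Numerator = 100 * 28.73 * (3.26 - 0.07)
= 100 * 28.73 * 3.19
= 9164.87
Denominator = 3.26 * (28.73 - 0.07)
= 3.26 * 28.66
= 93.4316
R = 9164.87 / 93.4316
= 98.0918%

98.0918%


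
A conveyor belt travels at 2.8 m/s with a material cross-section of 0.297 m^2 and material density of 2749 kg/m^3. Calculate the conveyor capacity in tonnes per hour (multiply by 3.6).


8229.8462 t/h

Volumetric flow = speed * area
= 2.8 * 0.297 = 0.8316 m^3/s
Mass flow = volumetric * density
= 0.8316 * 2749 = 2286.0684 kg/s
Convert to t/h: multiply by 3.6
Capacity = 2286.0684 * 3.6
= 8229.8462 t/h


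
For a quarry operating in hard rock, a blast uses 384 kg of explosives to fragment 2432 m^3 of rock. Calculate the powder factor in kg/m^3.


Powder factor = explosive mass / rock volume
= 384 / 2432
= 0.1579 kg/m^3

0.1579 kg/m^3


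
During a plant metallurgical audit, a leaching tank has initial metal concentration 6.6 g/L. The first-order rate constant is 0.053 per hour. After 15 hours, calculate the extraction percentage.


Compute the exponent:
-k * t = -0.053 * 15 = -0.795
Remaining concentration:
C = 6.6 * exp(-0.795)
= 6.6 * 0.4515812349
= 2.98043615 g/L
Extracted = 6.6 - 2.98043615 = 3.61956385 g/L
Extraction % = 3.61956385 / 6.6 * 100
= 54.8419%

54.8419%


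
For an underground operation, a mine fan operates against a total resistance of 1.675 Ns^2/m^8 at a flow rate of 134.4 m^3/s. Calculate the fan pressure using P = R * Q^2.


Compute Q^2:
Q^2 = 134.4^2 = 18063.36
Compute pressure:
P = R * Q^2 = 1.675 * 18063.36
= 30256.128 Pa

30256.128 Pa


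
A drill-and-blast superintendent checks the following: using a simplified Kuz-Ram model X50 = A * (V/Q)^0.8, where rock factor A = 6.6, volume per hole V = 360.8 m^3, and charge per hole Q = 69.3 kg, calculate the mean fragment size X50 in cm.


24.7042 cm

Compute V/Q:
V/Q = 360.8 / 69.3 = 5.206349206
Raise to the power 0.8:
(V/Q)^0.8 = 5.206349206^0.8 = 3.743058678
Multiply by A:
X50 = 6.6 * 3.743058678
= 24.7042 cm


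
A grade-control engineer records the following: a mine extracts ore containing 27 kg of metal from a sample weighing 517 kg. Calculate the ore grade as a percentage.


Ore grade = (metal mass / ore mass) * 100
= (27 / 517) * 100
= 0.05222437137 * 100
= 5.2224%

5.2224%


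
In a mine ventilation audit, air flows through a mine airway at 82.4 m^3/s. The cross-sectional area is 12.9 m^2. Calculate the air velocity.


6.3876 m/s

Velocity = flow rate / cross-sectional area
= 82.4 / 12.9
= 6.3876 m/s


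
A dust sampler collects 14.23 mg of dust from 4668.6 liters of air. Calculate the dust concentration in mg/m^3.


3.048 mg/m^3

Convert liters to m^3: 1 m^3 = 1000 L
Concentration = mass / volume * 1000
= 14.23 / 4668.6 * 1000
= 0.003048022962 * 1000
= 3.048 mg/m^3


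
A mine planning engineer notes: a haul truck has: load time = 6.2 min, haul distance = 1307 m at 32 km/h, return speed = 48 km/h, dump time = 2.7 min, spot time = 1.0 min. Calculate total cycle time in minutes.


Convert haul speed to m/min: 32 * 1000/60 = 533.3333333 m/min
Haul time = 1307 / 533.3333333 = 2.450625 min
Convert return speed to m/min: 48 * 1000/60 = 800 m/min
Return time = 1307 / 800 = 1.63375 min
Total cycle time:
= 6.2 + 2.450625 + 2.7 + 1.63375 + 1.0
= 13.9844 min

13.9844 min


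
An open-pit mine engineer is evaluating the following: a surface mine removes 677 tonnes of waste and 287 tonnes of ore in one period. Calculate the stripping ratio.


2.3589

Stripping ratio = waste tonnage / ore tonnage
= 677 / 287
= 2.3589


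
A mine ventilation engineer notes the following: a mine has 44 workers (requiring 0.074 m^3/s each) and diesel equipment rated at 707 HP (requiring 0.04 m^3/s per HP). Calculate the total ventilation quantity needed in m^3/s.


31.536 m^3/s

Airflow for workers:
Q_people = 44 * 0.074 = 3.256 m^3/s
Airflow for diesel equipment:
Q_diesel = 707 * 0.04 = 28.28 m^3/s
Total ventilation:
Q_total = 3.256 + 28.28
= 31.536 m^3/s


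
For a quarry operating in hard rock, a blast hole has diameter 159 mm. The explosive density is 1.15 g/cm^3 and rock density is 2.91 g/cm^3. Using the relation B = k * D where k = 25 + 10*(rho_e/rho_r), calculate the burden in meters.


4.6034 m

First, compute k:
rho_e / rho_r = 1.15 / 2.91 = 0.3951890034
k = 25 + 10 * 0.3951890034 = 28.95189003
Then, compute burden:
B = k * D / 1000 = 28.95189003 * 159 / 1000
= 4603.350515 / 1000
= 4.6034 m


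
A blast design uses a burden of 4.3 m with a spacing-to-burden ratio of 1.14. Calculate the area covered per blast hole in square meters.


First, find the spacing:
Spacing = burden * ratio = 4.3 * 1.14
= 4.902 m
Then, calculate the area:
Area = burden * spacing = 4.3 * 4.902
= 21.0786 m^2

21.0786 m^2


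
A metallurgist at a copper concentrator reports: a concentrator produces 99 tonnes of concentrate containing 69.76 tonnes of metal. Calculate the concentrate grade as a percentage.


70.4646%

Grade = (metal in concentrate / concentrate mass) * 100
= (69.76 / 99) * 100
= 0.7046464646 * 100
= 70.4646%


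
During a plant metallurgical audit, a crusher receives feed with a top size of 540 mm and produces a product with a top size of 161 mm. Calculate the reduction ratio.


Reduction ratio = feed size / product size
= 540 / 161
= 3.354

3.354


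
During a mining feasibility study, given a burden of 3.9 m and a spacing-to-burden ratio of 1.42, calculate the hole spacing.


Spacing = burden * ratio
= 3.9 * 1.42
= 5.538 m

5.538 m


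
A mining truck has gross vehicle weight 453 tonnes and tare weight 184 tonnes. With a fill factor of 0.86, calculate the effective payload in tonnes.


Maximum payload = gross - tare
= 453 - 184 = 269 tonnes
Effective payload = max payload * fill factor
= 269 * 0.86
= 231.34 tonnes

231.34 tonnes


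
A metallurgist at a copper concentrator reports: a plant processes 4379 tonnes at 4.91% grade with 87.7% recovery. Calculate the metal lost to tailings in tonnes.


Total metal in feed:
= 4379 * 4.91 / 100 = 215.0089 tonnes
Metal recovered:
= 215.0089 * 87.7 / 100 = 188.5628053 tonnes
Metal lost to tailings:
= 215.0089 - 188.5628053
= 26.4461 tonnes

26.4461 tonnes


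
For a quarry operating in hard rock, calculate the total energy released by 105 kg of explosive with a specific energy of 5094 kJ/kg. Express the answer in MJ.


Energy = mass * specific_energy / 1000
= 105 * 5094 / 1000
= 534870 / 1000
= 534.87 MJ

534.87 MJ


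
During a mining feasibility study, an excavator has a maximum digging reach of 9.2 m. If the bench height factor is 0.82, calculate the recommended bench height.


Bench height = reach * factor
= 9.2 * 0.82
= 7.544 m

7.544 m


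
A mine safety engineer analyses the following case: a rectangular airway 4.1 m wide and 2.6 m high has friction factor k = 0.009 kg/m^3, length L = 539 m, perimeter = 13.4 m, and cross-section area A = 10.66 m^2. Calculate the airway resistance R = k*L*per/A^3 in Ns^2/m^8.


0.0537 Ns^2/m^8

Compute the numerator:
k * L * per = 0.009 * 539 * 13.4
= 65.0034
Compute the denominator:
A^3 = 10.66^3 = 1211.355496
Resistance:
R = 65.0034 / 1211.355496
= 0.0537 Ns^2/m^8


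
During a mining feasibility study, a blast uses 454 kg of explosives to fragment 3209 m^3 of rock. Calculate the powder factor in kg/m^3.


0.1415 kg/m^3

Powder factor = explosive mass / rock volume
= 454 / 3209
= 0.1415 kg/m^3


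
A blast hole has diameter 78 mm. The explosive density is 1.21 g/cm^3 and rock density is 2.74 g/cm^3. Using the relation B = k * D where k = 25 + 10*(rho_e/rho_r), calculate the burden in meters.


First, compute k:
rho_e / rho_r = 1.21 / 2.74 = 0.4416058394
k = 25 + 10 * 0.4416058394 = 29.41605839
Then, compute burden:
B = k * D / 1000 = 29.41605839 * 78 / 1000
= 2294.452555 / 1000
= 2.2945 m

2.2945 m


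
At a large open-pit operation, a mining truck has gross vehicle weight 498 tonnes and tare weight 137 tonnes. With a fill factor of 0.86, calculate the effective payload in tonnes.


310.46 tonnes

Maximum payload = gross - tare
= 498 - 137 = 361 tonnes
Effective payload = max payload * fill factor
= 361 * 0.86
= 310.46 tonnes


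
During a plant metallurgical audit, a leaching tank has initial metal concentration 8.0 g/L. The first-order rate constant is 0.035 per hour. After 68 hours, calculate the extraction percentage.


Compute the exponent:
-k * t = -0.035 * 68 = -2.38
Remaining concentration:
C = 8.0 * exp(-2.38)
= 8.0 * 0.09255057751
= 0.7404046201 g/L
Extracted = 8.0 - 0.7404046201 = 7.25959538 g/L
Extraction % = 7.25959538 / 8.0 * 100
= 90.7449%

90.7449%


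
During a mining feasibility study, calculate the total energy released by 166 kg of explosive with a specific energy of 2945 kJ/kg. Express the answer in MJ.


Energy = mass * specific_energy / 1000
= 166 * 2945 / 1000
= 488870 / 1000
= 488.87 MJ

488.87 MJ


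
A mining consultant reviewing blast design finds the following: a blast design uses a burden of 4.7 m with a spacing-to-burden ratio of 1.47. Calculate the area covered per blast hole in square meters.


First, find the spacing:
Spacing = burden * ratio = 4.7 * 1.47
= 6.909 m
Then, calculate the area:
Area = burden * spacing = 4.7 * 6.909
= 32.4723 m^2

32.4723 m^2


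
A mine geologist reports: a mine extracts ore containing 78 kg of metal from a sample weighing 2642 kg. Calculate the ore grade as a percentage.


Ore grade = (metal mass / ore mass) * 100
= (78 / 2642) * 100
= 0.02952308857 * 100
= 2.9523%

2.9523%


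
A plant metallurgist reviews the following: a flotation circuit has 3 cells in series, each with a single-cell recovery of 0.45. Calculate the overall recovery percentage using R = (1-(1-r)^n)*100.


Complement of single-cell recovery:
1 - r = 1 - 0.45 = 0.55
Raise to power n:
(1 - r)^3 = 0.55^3 = 0.166375
Overall recovery:
R = (1 - 0.166375) * 100
= 83.3625%

83.3625%


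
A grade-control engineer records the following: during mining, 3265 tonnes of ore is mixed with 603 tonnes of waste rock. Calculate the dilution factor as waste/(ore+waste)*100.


Total material = ore + waste
= 3265 + 603 = 3868 tonnes
Dilution = waste / total * 100
= 603 / 3868 * 100
= 0.1558945191 * 100
= 15.5895%

15.5895%


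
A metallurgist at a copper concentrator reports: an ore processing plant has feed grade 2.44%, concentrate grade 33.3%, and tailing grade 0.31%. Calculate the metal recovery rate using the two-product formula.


88.1154%

Using the two-product formula:
R = 100 * c * (f - t) / (f * (c - t))
Numerator = 100 * 33.3 * (2.44 - 0.31)
= 100 * 33.3 * 2.13
= 7092.9
Denominator = 2.44 * (33.3 - 0.31)
= 2.44 * 32.99
= 80.4956
R = 7092.9 / 80.4956
= 88.1154%


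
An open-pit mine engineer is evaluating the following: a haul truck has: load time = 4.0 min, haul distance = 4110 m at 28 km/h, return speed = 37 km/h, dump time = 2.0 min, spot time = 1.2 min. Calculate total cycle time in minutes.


Convert haul speed to m/min: 28 * 1000/60 = 466.6666667 m/min
Haul time = 4110 / 466.6666667 = 8.807142857 min
Convert return speed to m/min: 37 * 1000/60 = 616.6666667 m/min
Return time = 4110 / 616.6666667 = 6.664864865 min
Total cycle time:
= 4.0 + 8.807142857 + 2.0 + 6.664864865 + 1.2
= 22.672 min

22.672 min


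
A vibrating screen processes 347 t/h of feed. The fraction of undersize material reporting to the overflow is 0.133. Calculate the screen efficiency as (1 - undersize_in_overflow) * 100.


86.7%

Screen efficiency = (1 - fraction of undersize in overflow) * 100
= (1 - 0.133) * 100
= 0.867 * 100
= 86.7%


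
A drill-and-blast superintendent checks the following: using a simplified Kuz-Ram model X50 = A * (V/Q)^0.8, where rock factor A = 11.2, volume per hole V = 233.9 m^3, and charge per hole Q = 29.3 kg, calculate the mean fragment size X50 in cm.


59.0131 cm

Compute V/Q:
V/Q = 233.9 / 29.3 = 7.982935154
Raise to the power 0.8:
(V/Q)^0.8 = 7.982935154^0.8 = 5.26902284
Multiply by A:
X50 = 11.2 * 5.26902284
= 59.0131 cm


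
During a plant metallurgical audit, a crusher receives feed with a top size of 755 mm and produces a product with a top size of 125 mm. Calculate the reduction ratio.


6.04

Reduction ratio = feed size / product size
= 755 / 125
= 6.04


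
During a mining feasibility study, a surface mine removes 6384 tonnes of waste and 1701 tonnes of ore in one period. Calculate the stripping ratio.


3.7531

Stripping ratio = waste tonnage / ore tonnage
= 6384 / 1701
= 3.7531


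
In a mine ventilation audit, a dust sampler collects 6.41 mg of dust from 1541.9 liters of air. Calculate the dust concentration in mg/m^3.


4.1572 mg/m^3

Convert liters to m^3: 1 m^3 = 1000 L
Concentration = mass / volume * 1000
= 6.41 / 1541.9 * 1000
= 0.004157208639 * 1000
= 4.1572 mg/m^3


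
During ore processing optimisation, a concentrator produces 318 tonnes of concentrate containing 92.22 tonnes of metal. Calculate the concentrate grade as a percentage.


29.0%

Grade = (metal in concentrate / concentrate mass) * 100
= (92.22 / 318) * 100
= 0.29 * 100
= 29.0%


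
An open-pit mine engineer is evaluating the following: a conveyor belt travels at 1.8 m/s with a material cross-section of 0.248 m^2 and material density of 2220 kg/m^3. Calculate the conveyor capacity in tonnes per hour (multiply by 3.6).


3567.6288 t/h

Volumetric flow = speed * area
= 1.8 * 0.248 = 0.4464 m^3/s
Mass flow = volumetric * density
= 0.4464 * 2220 = 991.008 kg/s
Convert to t/h: multiply by 3.6
Capacity = 991.008 * 3.6
= 3567.6288 t/h


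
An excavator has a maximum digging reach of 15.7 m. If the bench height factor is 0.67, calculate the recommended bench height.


Bench height = reach * factor
= 15.7 * 0.67
= 10.519 m

10.519 m


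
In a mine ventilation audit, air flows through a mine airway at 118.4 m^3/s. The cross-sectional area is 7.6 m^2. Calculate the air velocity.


15.5789 m/s

Velocity = flow rate / cross-sectional area
= 118.4 / 7.6
= 15.5789 m/s


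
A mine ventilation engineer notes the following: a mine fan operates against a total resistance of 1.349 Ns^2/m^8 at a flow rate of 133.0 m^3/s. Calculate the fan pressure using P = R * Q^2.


23862.461 Pa

Compute Q^2:
Q^2 = 133.0^2 = 17689.0
Compute pressure:
P = R * Q^2 = 1.349 * 17689.0
= 23862.461 Pa


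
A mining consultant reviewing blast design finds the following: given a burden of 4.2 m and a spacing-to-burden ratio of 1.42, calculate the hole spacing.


5.964 m

Spacing = burden * ratio
= 4.2 * 1.42
= 5.964 m


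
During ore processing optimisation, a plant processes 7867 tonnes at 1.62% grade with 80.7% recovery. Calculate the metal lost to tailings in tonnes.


24.597 tonnes

Total metal in feed:
= 7867 * 1.62 / 100 = 127.4454 tonnes
Metal recovered:
= 127.4454 * 80.7 / 100 = 102.8484378 tonnes
Metal lost to tailings:
= 127.4454 - 102.8484378
= 24.597 tonnes


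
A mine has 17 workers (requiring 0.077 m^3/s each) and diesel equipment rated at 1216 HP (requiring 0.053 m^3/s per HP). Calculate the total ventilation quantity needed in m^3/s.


65.757 m^3/s

Airflow for workers:
Q_people = 17 * 0.077 = 1.309 m^3/s
Airflow for diesel equipment:
Q_diesel = 1216 * 0.053 = 64.448 m^3/s
Total ventilation:
Q_total = 1.309 + 64.448
= 65.757 m^3/s


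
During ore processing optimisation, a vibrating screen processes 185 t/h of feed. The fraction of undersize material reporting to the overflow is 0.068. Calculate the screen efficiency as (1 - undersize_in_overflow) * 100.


93.2%

Screen efficiency = (1 - fraction of undersize in overflow) * 100
= (1 - 0.068) * 100
= 0.932 * 100
= 93.2%


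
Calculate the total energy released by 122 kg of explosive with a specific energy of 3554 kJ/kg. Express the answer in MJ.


433.588 MJ

Energy = mass * specific_energy / 1000
= 122 * 3554 / 1000
= 433588 / 1000
= 433.588 MJ


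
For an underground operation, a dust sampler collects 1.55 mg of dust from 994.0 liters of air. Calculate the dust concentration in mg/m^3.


1.5594 mg/m^3

Convert liters to m^3: 1 m^3 = 1000 L
Concentration = mass / volume * 1000
= 1.55 / 994.0 * 1000
= 0.001559356137 * 1000
= 1.5594 mg/m^3


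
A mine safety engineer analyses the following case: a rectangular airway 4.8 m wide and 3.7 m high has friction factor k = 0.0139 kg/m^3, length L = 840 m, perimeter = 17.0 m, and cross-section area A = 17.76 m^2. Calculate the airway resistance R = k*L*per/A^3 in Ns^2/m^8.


0.0354 Ns^2/m^8

Compute the numerator:
k * L * per = 0.0139 * 840 * 17.0
= 198.492
Compute the denominator:
A^3 = 17.76^3 = 5601.816576
Resistance:
R = 198.492 / 5601.816576
= 0.0354 Ns^2/m^8


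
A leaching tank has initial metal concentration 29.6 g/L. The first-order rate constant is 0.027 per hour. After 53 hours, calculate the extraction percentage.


76.093%

Compute the exponent:
-k * t = -0.027 * 53 = -1.431
Remaining concentration:
C = 29.6 * exp(-1.431)
= 29.6 * 0.2390697329
= 7.076464095 g/L
Extracted = 29.6 - 7.076464095 = 22.52353591 g/L
Extraction % = 22.52353591 / 29.6 * 100
= 76.093%


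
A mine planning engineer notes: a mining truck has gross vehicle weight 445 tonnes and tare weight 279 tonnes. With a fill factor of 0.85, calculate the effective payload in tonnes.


Maximum payload = gross - tare
= 445 - 279 = 166 tonnes
Effective payload = max payload * fill factor
= 166 * 0.85
= 141.1 tonnes

141.1 tonnes


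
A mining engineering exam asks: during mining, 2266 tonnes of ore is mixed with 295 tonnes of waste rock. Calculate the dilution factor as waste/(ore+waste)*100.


Total material = ore + waste
= 2266 + 295 = 2561 tonnes
Dilution = waste / total * 100
= 295 / 2561 * 100
= 0.1151893791 * 100
= 11.5189%

11.5189%


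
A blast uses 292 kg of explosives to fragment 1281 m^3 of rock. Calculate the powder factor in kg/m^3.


Powder factor = explosive mass / rock volume
= 292 / 1281
= 0.2279 kg/m^3

0.2279 kg/m^3


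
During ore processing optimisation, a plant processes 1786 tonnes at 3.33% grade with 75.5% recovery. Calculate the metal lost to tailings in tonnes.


14.5711 tonnes

Total metal in feed:
= 1786 * 3.33 / 100 = 59.4738 tonnes
Metal recovered:
= 59.4738 * 75.5 / 100 = 44.902719 tonnes
Metal lost to tailings:
= 59.4738 - 44.902719
= 14.5711 tonnes


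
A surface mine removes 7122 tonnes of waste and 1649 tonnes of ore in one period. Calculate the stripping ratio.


Stripping ratio = waste tonnage / ore tonnage
= 7122 / 1649
= 4.319

4.319
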